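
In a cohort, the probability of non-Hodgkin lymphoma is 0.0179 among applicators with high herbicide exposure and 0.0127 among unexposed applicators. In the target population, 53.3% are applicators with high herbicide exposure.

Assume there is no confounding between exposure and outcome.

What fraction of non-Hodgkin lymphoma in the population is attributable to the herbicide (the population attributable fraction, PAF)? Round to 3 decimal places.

PAF ≈ 0.179

Let p₁ = 0.0179, p₀ = 0.0127.
Overall risk P(Y=1) = π·p₁ + (1−π)·p₀ = 0.533×0.0179 + 0.467×0.0127 = 0.015472.
Under exogeneity, PAF = [P(Y=1) − p₀] / P(Y=1).
PAF = (0.015472 − 0.0127) / 0.015472 ≈ 0.1791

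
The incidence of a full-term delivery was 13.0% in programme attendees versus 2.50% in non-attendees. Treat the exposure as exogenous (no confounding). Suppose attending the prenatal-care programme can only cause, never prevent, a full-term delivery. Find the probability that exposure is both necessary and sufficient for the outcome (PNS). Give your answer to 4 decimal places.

PNS ≈ 0.1050

p₁ = 0.13, p₀ = 0.025.
Under exogeneity and monotonicity, PNS = p₁ − p₀.
PNS = 0.13 − 0.025 = 0.105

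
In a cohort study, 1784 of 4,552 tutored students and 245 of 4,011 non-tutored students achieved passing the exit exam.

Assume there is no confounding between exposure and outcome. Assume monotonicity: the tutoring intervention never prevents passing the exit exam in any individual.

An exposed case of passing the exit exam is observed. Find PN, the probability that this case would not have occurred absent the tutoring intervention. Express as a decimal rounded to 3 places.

PN ≈ 0.844

p₁ = P(outcome | exposed) = 1784/4552 = 0.39192
p₀ = P(outcome | unexposed) = 245/4011 = 0.061082
Under exogeneity and monotonicity, PN = (p₁ − p₀) / p₁.
PN = (0.39192 − 0.061082) / 0.39192 = 0.33083 / 0.39192 ≈ 0.8441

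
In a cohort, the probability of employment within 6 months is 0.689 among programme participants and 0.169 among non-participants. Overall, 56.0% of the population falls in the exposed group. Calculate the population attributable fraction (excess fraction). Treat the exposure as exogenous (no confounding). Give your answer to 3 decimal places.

Let p₁ = 0.689, p₀ = 0.169.
Overall risk P(Y=1) = π·p₁ + (1−π)·p₀ = 0.56×0.689 + 0.44×0.169 = 0.4602.
Under exogeneity, PAF = [P(Y=1) − p₀] / P(Y=1).
PAF = (0.4602 − 0.169) / 0.4602 ≈ 0.6328

PAF ≈ 0.633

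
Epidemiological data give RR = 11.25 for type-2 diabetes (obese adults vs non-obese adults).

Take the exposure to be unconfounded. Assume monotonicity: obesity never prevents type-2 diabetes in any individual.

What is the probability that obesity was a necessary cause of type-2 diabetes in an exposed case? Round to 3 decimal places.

PN ≈ 0.911

Under exogeneity and monotonicity, PN = (RR − 1) / RR = 1 − 1/RR.
PN = (11.25 − 1) / 11.25 = 10.25 / 11.25 ≈ 0.9111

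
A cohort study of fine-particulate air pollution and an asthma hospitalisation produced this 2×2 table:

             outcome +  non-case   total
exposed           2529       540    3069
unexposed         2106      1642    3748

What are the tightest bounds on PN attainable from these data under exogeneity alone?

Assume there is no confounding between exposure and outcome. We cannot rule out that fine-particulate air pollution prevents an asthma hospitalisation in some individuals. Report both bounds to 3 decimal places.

p₁ = P(outcome | exposed) = 2529/3069 = 0.82405
p₀ = P(outcome | unexposed) = 2106/3748 = 0.5619
Under exogeneity alone the bounds on PN are max{0,(p₁−p₀)/p₁} ≤ PN ≤ min{1,(1−p₀)/p₁}.
  lower = (p₁ − p₀)/p₁ = 0.26215 / 0.82405 ≈ 0.3181
  upper = min{1, (1 − p₀)/p₁} = 0.4381 / 0.82405 ≈ 0.5316

0.318 ≤ PN ≤ 0.532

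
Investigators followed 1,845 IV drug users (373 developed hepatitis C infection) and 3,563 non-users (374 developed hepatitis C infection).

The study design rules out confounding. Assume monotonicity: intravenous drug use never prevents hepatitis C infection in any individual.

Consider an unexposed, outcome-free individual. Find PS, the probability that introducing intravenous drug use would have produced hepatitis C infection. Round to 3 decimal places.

PS ≈ 0.109

p₁ = P(outcome | exposed) = 373/1845 = 0.20217
p₀ = P(outcome | unexposed) = 374/3563 = 0.10497
Under exogeneity and monotonicity, PS = (p₁ − p₀) / (1 − p₀).
PS = (0.20217 − 0.10497) / (1 − 0.10497) = 0.0972 / 0.89503 ≈ 0.1086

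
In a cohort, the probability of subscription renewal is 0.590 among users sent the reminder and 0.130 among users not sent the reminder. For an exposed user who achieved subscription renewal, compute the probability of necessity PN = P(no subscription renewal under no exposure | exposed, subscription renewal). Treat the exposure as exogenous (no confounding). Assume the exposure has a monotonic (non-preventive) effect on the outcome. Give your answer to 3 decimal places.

PN ≈ 0.780

Let p₁ = 0.59, p₀ = 0.13.
Under exogeneity and monotonicity, PN = (p₁ − p₀) / p₁.
PN = (0.59 − 0.13) / 0.59 = 0.46 / 0.59 ≈ 0.7797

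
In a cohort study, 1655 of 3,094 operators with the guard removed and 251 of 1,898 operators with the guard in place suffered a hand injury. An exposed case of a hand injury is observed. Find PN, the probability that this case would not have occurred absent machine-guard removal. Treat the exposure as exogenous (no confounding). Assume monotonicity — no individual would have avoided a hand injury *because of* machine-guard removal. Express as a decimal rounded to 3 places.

PN ≈ 0.753

p₁ = P(outcome | exposed) = 1655/3094 = 0.53491
p₀ = P(outcome | unexposed) = 251/1898 = 0.13224
Under exogeneity and monotonicity, PN = (p₁ − p₀) / p₁.
PN = (0.53491 − 0.13224) / 0.53491 = 0.40266 / 0.53491 ≈ 0.7528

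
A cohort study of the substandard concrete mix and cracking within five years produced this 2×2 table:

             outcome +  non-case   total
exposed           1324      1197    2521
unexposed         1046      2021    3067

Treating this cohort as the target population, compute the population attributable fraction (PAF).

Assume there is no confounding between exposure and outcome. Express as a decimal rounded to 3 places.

p₁ = P(outcome | exposed) = 1324/2521 = 0.52519
p₀ = P(outcome | unexposed) = 1046/3067 = 0.34105
Exposure prevalence π = 2521/5588 = 0.45115; overall risk P(Y=1) = 0.42412.
Under exogeneity, PAF = [P(Y=1) − p₀]/P(Y=1).
PAF = (0.42412 − 0.34105) / 0.42412 ≈ 0.1959

PAF ≈ 0.196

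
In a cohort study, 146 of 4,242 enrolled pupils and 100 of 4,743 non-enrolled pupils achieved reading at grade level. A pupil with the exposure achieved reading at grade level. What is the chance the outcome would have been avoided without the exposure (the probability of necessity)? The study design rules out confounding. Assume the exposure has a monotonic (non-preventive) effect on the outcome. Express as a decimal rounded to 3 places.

p₁ = P(outcome | exposed) = 146/4242 = 0.034418
p₀ = P(outcome | unexposed) = 100/4743 = 0.021084
Under exogeneity and monotonicity, PN = (p₁ − p₀) / p₁.
PN = (0.034418 − 0.021084) / 0.034418 = 0.013334 / 0.034418 ≈ 0.3874

PN ≈ 0.387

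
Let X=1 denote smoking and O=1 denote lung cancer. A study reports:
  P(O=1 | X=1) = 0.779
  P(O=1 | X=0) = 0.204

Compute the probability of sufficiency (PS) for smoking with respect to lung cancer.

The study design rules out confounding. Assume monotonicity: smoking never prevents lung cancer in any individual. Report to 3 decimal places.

Let p₁ = 0.779, p₀ = 0.204.
Under exogeneity and monotonicity, PS = (p₁ − p₀) / (1 − p₀).
PS = (0.779 − 0.204) / (1 − 0.204) = 0.575 / 0.796 ≈ 0.7224

PS ≈ 0.722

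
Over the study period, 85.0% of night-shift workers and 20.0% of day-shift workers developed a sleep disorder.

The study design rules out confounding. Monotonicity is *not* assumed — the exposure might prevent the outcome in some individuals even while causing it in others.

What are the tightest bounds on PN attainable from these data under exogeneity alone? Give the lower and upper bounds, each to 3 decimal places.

0.765 ≤ PN ≤ 0.941

p₁ = 0.85, p₀ = 0.2.
Under exogeneity alone the bounds on PN are max{0,(p₁−p₀)/p₁} ≤ PN ≤ min{1,(1−p₀)/p₁}.
  lower = (p₁ − p₀)/p₁ = 0.65 / 0.85 ≈ 0.7647
  upper = min{1, (1 − p₀)/p₁} = 0.8 / 0.85 ≈ 0.9412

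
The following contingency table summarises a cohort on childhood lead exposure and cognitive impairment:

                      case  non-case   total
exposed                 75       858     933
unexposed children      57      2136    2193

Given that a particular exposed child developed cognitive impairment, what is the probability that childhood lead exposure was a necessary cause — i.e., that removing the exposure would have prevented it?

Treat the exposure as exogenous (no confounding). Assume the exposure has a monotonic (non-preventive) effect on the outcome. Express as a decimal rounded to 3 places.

PN ≈ 0.677

p₁ = P(outcome | exposed) = 75/933 = 0.080386
p₀ = P(outcome | unexposed) = 57/2193 = 0.025992
Under exogeneity and monotonicity, PN = (p₁ − p₀)/p₁.
PN = (0.080386 − 0.025992) / 0.080386 ≈ 0.6767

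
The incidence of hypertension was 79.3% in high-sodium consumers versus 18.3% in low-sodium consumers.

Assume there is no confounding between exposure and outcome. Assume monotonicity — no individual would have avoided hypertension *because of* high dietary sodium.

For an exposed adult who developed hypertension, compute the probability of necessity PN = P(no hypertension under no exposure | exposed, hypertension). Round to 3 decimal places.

PN ≈ 0.769

p₁ = 0.793, p₀ = 0.183.
Under exogeneity and monotonicity, PN = (p₁ − p₀) / p₁.
PN = (0.793 − 0.183) / 0.793 = 0.61 / 0.793 ≈ 0.7692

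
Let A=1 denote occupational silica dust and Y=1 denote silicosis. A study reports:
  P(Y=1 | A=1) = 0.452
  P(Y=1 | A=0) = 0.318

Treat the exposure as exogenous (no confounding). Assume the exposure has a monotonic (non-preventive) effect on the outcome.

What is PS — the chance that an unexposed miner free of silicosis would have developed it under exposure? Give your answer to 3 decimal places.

PS ≈ 0.196

Let p₁ = 0.452, p₀ = 0.318.
Under exogeneity and monotonicity, PS = (p₁ − p₀) / (1 − p₀).
PS = (0.452 − 0.318) / (1 − 0.318) = 0.134 / 0.682 ≈ 0.1965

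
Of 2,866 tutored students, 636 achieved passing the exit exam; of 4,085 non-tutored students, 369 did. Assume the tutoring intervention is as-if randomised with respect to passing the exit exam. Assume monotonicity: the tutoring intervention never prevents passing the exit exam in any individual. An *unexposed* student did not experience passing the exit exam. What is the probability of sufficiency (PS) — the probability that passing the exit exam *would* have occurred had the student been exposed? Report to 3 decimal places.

PS ≈ 0.145

p₁ = P(outcome | exposed) = 636/2866 = 0.22191
p₀ = P(outcome | unexposed) = 369/4085 = 0.09033
Under exogeneity and monotonicity, PS = (p₁ − p₀) / (1 − p₀).
PS = (0.22191 − 0.09033) / (1 − 0.09033) = 0.13158 / 0.90967 ≈ 0.1446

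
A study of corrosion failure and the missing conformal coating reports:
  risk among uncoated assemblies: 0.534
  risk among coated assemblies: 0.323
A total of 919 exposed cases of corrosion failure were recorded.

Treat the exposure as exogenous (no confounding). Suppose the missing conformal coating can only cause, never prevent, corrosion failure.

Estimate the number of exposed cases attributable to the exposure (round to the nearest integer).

about 363 cases

Let p₁ = 0.534, p₀ = 0.323.
PN = (p₁ − p₀)/p₁ = (0.534 − 0.323) / 0.534 ≈ 0.39513.
Attributable cases ≈ PN × (exposed cases) = 0.39513 × 919 ≈ 363.13.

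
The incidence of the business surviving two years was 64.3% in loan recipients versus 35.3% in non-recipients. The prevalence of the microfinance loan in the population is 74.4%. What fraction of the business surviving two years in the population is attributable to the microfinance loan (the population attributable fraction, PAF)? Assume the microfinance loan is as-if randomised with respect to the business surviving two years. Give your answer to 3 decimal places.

p₁ = 0.643, p₀ = 0.353.
Overall risk P(Y=1) = π·p₁ + (1−π)·p₀ = 0.744×0.643 + 0.256×0.353 = 0.56876.
Under exogeneity, PAF = [P(Y=1) − p₀] / P(Y=1).
PAF = (0.56876 − 0.353) / 0.56876 ≈ 0.3794

PAF ≈ 0.379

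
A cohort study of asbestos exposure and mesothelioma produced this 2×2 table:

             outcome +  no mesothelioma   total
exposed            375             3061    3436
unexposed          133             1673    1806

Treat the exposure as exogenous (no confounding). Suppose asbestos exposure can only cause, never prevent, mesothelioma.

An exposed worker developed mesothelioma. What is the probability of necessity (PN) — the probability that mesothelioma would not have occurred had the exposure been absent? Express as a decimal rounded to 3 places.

PN ≈ 0.325

p₁ = P(outcome | exposed) = 375/3436 = 0.10914
p₀ = P(outcome | unexposed) = 133/1806 = 0.073643
Under exogeneity and monotonicity, PN = (p₁ − p₀)/p₁.
PN = (0.10914 − 0.073643) / 0.10914 ≈ 0.3252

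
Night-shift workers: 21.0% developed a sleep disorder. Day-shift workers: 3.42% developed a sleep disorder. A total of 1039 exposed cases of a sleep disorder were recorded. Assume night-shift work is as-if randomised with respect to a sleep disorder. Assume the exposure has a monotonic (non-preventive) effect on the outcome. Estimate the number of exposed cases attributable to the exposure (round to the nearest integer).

about 870 cases

p₁ = 0.21, p₀ = 0.0342.
PN = (p₁ − p₀)/p₁ = (0.21 − 0.0342) / 0.21 ≈ 0.83714.
Attributable cases ≈ PN × (exposed cases) = 0.83714 × 1039 ≈ 869.79.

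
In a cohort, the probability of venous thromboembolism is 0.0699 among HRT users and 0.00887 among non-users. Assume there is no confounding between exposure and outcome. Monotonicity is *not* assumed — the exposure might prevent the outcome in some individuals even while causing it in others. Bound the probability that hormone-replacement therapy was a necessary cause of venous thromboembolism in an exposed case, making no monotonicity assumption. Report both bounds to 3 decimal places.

0.873 ≤ PN ≤ 1.000

Let p₁ = 0.0699, p₀ = 0.00887.
Under exogeneity alone the bounds on PN are max{0,(p₁−p₀)/p₁} ≤ PN ≤ min{1,(1−p₀)/p₁}.
  lower = (p₁ − p₀)/p₁ = 0.06103 / 0.0699 ≈ 0.8731
  upper = min{1, (1 − p₀)/p₁} = 0.99113 / 0.0699 ≈ 14.1793 → capped at 1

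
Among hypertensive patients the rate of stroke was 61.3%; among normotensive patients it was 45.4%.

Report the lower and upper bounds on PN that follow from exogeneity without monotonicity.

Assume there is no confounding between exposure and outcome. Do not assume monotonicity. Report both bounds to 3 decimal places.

p₁ = 0.613, p₀ = 0.454.
Under exogeneity alone the bounds on PN are max{0,(p₁−p₀)/p₁} ≤ PN ≤ min{1,(1−p₀)/p₁}.
  lower = (p₁ − p₀)/p₁ = 0.159 / 0.613 ≈ 0.2594
  upper = min{1, (1 − p₀)/p₁} = 0.546 / 0.613 ≈ 0.8907

0.259 ≤ PN ≤ 0.891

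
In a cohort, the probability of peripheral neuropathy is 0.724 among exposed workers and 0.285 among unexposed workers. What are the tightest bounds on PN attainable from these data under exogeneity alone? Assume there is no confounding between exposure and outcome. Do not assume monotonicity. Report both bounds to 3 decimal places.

0.606 ≤ PN ≤ 0.988

Let p₁ = 0.724, p₀ = 0.285.
Under exogeneity alone the bounds on PN are max{0,(p₁−p₀)/p₁} ≤ PN ≤ min{1,(1−p₀)/p₁}.
  lower = (p₁ − p₀)/p₁ = 0.439 / 0.724 ≈ 0.6064
  upper = min{1, (1 − p₀)/p₁} = 0.715 / 0.724 ≈ 0.9876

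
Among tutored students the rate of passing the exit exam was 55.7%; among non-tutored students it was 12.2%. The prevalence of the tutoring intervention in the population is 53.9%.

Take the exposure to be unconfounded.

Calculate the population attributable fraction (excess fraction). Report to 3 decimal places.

PAF ≈ 0.658

p₁ = 0.557, p₀ = 0.122.
Overall risk P(Y=1) = π·p₁ + (1−π)·p₀ = 0.539×0.557 + 0.461×0.122 = 0.35647.
Under exogeneity, PAF = [P(Y=1) − p₀] / P(Y=1).
PAF = (0.35647 − 0.122) / 0.35647 ≈ 0.6578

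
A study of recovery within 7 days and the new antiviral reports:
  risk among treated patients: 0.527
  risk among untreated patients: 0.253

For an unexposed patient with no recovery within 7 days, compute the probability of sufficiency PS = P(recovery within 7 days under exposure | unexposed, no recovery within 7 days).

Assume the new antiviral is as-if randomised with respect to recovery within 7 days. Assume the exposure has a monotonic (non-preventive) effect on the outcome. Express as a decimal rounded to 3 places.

Let p₁ = 0.527, p₀ = 0.253.
Under exogeneity and monotonicity, PS = (p₁ − p₀) / (1 − p₀).
PS = (0.527 − 0.253) / (1 − 0.253) = 0.274 / 0.747 ≈ 0.3668

PS ≈ 0.367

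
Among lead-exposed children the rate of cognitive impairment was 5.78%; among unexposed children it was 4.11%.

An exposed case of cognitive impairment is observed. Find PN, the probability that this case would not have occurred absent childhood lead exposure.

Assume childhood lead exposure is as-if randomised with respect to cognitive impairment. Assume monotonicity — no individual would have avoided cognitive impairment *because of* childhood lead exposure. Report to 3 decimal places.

PN ≈ 0.289

p₁ = 0.0578, p₀ = 0.0411.
Under exogeneity and monotonicity, PN = (p₁ − p₀) / p₁.
PN = (0.0578 − 0.0411) / 0.0578 = 0.0167 / 0.0578 ≈ 0.2889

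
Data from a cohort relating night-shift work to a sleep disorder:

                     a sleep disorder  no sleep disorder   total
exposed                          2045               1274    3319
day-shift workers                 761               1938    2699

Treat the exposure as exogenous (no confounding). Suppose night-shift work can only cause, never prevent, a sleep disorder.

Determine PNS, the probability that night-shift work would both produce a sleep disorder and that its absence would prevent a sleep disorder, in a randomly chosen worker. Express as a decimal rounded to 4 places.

p₁ = P(outcome | exposed) = 2045/3319 = 0.61615
p₀ = P(outcome | unexposed) = 761/2699 = 0.28196
Under exogeneity and monotonicity, PNS = p₁ − p₀.
PNS = 0.61615 − 0.28196 = 0.33419

PNS ≈ 0.3342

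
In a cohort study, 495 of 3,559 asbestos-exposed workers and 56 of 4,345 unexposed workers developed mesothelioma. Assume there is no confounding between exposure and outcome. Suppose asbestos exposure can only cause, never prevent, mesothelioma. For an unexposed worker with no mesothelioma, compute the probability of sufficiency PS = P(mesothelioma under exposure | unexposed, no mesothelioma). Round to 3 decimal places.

p₁ = P(outcome | exposed) = 495/3559 = 0.13908
p₀ = P(outcome | unexposed) = 56/4345 = 0.012888
Under exogeneity and monotonicity, PS = (p₁ − p₀) / (1 − p₀).
PS = (0.13908 − 0.012888) / (1 − 0.012888) = 0.1262 / 0.98711 ≈ 0.1278

PS ≈ 0.128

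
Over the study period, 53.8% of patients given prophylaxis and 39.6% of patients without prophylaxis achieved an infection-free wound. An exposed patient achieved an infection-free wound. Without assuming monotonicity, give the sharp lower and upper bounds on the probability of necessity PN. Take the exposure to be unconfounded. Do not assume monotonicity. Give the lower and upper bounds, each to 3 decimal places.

p₁ = 0.538, p₀ = 0.396.
Under exogeneity alone the bounds on PN are max{0,(p₁−p₀)/p₁} ≤ PN ≤ min{1,(1−p₀)/p₁}.
  lower = (p₁ − p₀)/p₁ = 0.142 / 0.538 ≈ 0.2639
  upper = min{1, (1 − p₀)/p₁} = 0.604 / 0.538 ≈ 1.1227 → capped at 1

0.264 ≤ PN ≤ 1.000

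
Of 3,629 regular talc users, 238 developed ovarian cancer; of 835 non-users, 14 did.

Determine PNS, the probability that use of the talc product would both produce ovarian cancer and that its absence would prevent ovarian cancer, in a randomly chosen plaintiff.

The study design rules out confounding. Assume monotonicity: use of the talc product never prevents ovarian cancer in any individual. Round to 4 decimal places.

PNS ≈ 0.0488

p₁ = P(outcome | exposed) = 238/3629 = 0.065583
p₀ = P(outcome | unexposed) = 14/835 = 0.016766
Under exogeneity and monotonicity, PNS = p₁ − p₀.
PNS = 0.065583 − 0.016766 = 0.048816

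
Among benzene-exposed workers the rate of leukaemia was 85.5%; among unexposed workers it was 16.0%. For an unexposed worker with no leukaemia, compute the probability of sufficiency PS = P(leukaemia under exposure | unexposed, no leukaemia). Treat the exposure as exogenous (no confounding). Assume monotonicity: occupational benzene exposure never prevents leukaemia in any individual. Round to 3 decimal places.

PS ≈ 0.827

p₁ = 0.855, p₀ = 0.16.
Under exogeneity and monotonicity, PS = (p₁ − p₀) / (1 − p₀).
PS = (0.855 − 0.16) / (1 − 0.16) = 0.695 / 0.84 ≈ 0.8274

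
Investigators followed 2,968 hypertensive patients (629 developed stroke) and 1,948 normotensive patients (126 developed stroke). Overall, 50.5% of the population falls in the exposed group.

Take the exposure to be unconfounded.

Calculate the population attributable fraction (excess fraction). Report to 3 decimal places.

PAF ≈ 0.535

p₁ = P(outcome | exposed) = 629/2968 = 0.21193
p₀ = P(outcome | unexposed) = 126/1948 = 0.064682
Overall risk P(Y=1) = π·p₁ + (1−π)·p₀ = 0.505×0.21193 + 0.495×0.064682 = 0.13904.
Under exogeneity, PAF = [P(Y=1) − p₀] / P(Y=1).
PAF = (0.13904 − 0.064682) / 0.13904 ≈ 0.5348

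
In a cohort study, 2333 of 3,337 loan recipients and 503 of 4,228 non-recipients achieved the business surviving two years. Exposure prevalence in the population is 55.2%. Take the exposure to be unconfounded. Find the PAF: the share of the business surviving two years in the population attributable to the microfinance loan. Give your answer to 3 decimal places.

PAF ≈ 0.729

p₁ = P(outcome | exposed) = 2333/3337 = 0.69913
p₀ = P(outcome | unexposed) = 503/4228 = 0.11897
Overall risk P(Y=1) = π·p₁ + (1−π)·p₀ = 0.552×0.69913 + 0.448×0.11897 = 0.43922.
Under exogeneity, PAF = [P(Y=1) − p₀] / P(Y=1).
PAF = (0.43922 − 0.11897) / 0.43922 ≈ 0.7291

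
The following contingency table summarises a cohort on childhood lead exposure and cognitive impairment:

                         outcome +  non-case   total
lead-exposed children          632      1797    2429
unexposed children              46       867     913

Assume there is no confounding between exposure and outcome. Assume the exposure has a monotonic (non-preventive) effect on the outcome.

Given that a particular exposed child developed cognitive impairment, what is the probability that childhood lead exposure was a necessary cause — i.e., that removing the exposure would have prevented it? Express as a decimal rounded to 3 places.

PN ≈ 0.806

p₁ = P(outcome | exposed) = 632/2429 = 0.26019
p₀ = P(outcome | unexposed) = 46/913 = 0.050383
Under exogeneity and monotonicity, PN = (p₁ − p₀) / p₁.
PN = (0.26019 − 0.050383) / 0.26019 = 0.20981 / 0.26019 ≈ 0.8064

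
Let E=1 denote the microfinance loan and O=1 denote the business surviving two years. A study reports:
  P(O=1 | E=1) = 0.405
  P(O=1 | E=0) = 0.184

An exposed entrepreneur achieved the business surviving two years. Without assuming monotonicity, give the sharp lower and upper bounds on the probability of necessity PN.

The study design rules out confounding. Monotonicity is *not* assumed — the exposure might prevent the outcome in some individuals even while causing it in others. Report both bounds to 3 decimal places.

0.546 ≤ PN ≤ 1.000

Let p₁ = 0.405, p₀ = 0.184.
Under exogeneity alone the bounds on PN are max{0,(p₁−p₀)/p₁} ≤ PN ≤ min{1,(1−p₀)/p₁}.
  lower = (p₁ − p₀)/p₁ = 0.221 / 0.405 ≈ 0.5457
  upper = min{1, (1 − p₀)/p₁} = 0.816 / 0.405 ≈ 2.0148 → capped at 1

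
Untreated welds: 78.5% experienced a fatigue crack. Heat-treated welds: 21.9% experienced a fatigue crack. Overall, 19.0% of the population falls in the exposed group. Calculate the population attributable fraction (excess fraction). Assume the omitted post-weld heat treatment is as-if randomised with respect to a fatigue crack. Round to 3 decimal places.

p₁ = 0.785, p₀ = 0.219.
Overall risk P(Y=1) = π·p₁ + (1−π)·p₀ = 0.19×0.785 + 0.81×0.219 = 0.32654.
Under exogeneity, PAF = [P(Y=1) − p₀] / P(Y=1).
PAF = (0.32654 − 0.219) / 0.32654 ≈ 0.3293

PAF ≈ 0.329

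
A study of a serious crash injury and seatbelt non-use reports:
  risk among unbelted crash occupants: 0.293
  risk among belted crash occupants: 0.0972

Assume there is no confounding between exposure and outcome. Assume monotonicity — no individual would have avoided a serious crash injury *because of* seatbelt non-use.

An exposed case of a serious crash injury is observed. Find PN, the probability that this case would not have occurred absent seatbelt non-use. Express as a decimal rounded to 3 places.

Let p₁ = 0.293, p₀ = 0.0972.
Under exogeneity and monotonicity, PN = (p₁ − p₀) / p₁.
PN = (0.293 − 0.0972) / 0.293 = 0.1958 / 0.293 ≈ 0.6683

PN ≈ 0.668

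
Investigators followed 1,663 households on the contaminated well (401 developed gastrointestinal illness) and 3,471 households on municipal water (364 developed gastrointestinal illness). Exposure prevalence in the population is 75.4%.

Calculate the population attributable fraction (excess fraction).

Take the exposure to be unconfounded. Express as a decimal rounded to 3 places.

p₁ = P(outcome | exposed) = 401/1663 = 0.24113
p₀ = P(outcome | unexposed) = 364/3471 = 0.10487
Overall risk P(Y=1) = π·p₁ + (1−π)·p₀ = 0.754×0.24113 + 0.246×0.10487 = 0.20761.
Under exogeneity, PAF = [P(Y=1) − p₀] / P(Y=1).
PAF = (0.20761 − 0.10487) / 0.20761 ≈ 0.4949

PAF ≈ 0.495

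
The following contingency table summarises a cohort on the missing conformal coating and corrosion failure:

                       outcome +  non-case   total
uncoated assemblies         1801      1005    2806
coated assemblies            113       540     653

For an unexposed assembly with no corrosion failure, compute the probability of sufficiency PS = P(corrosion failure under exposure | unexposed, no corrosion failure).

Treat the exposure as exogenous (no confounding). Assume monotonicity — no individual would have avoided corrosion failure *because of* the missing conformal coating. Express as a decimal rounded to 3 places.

PS ≈ 0.567

p₁ = P(outcome | exposed) = 1801/2806 = 0.64184
p₀ = P(outcome | unexposed) = 113/653 = 0.17305
Under exogeneity and monotonicity, PS = (p₁ − p₀) / (1 − p₀).
PS = (0.64184 − 0.17305) / (1 − 0.17305) = 0.46879 / 0.82695 ≈ 0.5669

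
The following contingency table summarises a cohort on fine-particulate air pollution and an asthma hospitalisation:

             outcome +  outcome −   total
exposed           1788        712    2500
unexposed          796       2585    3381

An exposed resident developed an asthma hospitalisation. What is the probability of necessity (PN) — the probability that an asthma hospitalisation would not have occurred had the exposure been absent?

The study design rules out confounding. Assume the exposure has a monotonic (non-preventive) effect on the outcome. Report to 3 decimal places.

p₁ = P(outcome | exposed) = 1788/2500 = 0.7152
p₀ = P(outcome | unexposed) = 796/3381 = 0.23543
Under exogeneity and monotonicity, PN = (p₁ − p₀)/p₁.
PN = (0.7152 − 0.23543) / 0.7152 ≈ 0.6708

PN ≈ 0.671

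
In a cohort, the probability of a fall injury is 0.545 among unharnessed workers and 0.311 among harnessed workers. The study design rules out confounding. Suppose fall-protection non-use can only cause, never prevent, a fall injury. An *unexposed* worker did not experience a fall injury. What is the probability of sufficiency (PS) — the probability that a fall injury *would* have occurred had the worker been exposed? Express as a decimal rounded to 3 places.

Let p₁ = 0.545, p₀ = 0.311.
Under exogeneity and monotonicity, PS = (p₁ − p₀) / (1 − p₀).
PS = (0.545 − 0.311) / (1 − 0.311) = 0.234 / 0.689 ≈ 0.3396

PS ≈ 0.340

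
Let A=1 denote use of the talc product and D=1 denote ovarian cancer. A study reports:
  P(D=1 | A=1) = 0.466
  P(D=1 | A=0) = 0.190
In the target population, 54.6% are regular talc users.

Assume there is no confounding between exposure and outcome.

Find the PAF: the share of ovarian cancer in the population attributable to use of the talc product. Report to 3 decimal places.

Let p₁ = 0.466, p₀ = 0.19.
Overall risk P(Y=1) = π·p₁ + (1−π)·p₀ = 0.546×0.466 + 0.454×0.19 = 0.3407.
Under exogeneity, PAF = [P(Y=1) − p₀] / P(Y=1).
PAF = (0.3407 − 0.19) / 0.3407 ≈ 0.4423

PAF ≈ 0.442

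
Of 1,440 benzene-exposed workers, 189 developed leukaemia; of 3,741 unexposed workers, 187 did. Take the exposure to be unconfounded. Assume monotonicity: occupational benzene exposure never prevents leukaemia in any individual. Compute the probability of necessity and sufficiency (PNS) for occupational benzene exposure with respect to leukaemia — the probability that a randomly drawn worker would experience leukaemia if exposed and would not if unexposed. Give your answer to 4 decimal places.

PNS ≈ 0.0813

p₁ = P(outcome | exposed) = 189/1440 = 0.13125
p₀ = P(outcome | unexposed) = 187/3741 = 0.049987
Under exogeneity and monotonicity, PNS = p₁ − p₀.
PNS = 0.13125 − 0.049987 = 0.081263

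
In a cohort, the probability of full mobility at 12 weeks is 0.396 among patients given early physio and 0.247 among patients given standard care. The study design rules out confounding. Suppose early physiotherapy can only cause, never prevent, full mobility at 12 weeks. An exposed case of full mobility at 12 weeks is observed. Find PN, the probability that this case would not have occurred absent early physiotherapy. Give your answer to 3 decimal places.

PN ≈ 0.376

Let p₁ = 0.396, p₀ = 0.247.
Under exogeneity and monotonicity, PN = (p₁ − p₀) / p₁.
PN = (0.396 − 0.247) / 0.396 = 0.149 / 0.396 ≈ 0.3763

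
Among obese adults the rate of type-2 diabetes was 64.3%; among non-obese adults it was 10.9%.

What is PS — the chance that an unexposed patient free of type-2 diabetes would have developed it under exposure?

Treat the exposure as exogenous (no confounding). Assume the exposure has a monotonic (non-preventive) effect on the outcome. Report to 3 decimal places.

PS ≈ 0.599

p₁ = 0.643, p₀ = 0.109.
Under exogeneity and monotonicity, PS = (p₁ − p₀) / (1 − p₀).
PS = (0.643 − 0.109) / (1 − 0.109) = 0.534 / 0.891 ≈ 0.5993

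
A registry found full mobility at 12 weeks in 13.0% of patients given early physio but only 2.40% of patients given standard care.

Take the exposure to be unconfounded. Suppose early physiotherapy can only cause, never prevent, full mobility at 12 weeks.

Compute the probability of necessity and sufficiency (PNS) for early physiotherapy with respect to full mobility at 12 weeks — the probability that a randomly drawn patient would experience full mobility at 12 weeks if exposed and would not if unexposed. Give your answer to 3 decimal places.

p₁ = 0.13, p₀ = 0.024.
Under exogeneity and monotonicity, PNS = p₁ − p₀.
PNS = 0.13 − 0.024 = 0.106

PNS ≈ 0.106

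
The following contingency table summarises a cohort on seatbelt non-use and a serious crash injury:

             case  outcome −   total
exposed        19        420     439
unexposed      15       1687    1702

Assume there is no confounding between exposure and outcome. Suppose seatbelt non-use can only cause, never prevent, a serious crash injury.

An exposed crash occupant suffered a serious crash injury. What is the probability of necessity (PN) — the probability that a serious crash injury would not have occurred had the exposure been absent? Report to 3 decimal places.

PN ≈ 0.796

p₁ = P(outcome | exposed) = 19/439 = 0.04328
p₀ = P(outcome | unexposed) = 15/1702 = 0.0088132
Under exogeneity and monotonicity, PN = (p₁ − p₀) / p₁.
PN = (0.04328 − 0.0088132) / 0.04328 = 0.034467 / 0.04328 ≈ 0.7964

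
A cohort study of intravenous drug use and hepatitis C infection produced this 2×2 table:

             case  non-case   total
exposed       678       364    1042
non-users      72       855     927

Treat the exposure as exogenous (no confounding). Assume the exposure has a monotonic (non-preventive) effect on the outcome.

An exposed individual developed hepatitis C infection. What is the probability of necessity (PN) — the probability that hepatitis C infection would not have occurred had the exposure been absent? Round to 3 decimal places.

p₁ = P(outcome | exposed) = 678/1042 = 0.65067
p₀ = P(outcome | unexposed) = 72/927 = 0.07767
Under exogeneity and monotonicity, PN = (p₁ − p₀)/p₁.
PN = (0.65067 − 0.07767) / 0.65067 ≈ 0.8806

PN ≈ 0.881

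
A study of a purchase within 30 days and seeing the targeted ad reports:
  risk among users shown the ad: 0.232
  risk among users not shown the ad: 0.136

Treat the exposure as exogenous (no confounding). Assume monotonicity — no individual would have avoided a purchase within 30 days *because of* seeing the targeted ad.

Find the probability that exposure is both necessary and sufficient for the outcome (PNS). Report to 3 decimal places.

Let p₁ = 0.232, p₀ = 0.136.
Under exogeneity and monotonicity, PNS = p₁ − p₀.
PNS = 0.232 − 0.136 = 0.096

PNS ≈ 0.096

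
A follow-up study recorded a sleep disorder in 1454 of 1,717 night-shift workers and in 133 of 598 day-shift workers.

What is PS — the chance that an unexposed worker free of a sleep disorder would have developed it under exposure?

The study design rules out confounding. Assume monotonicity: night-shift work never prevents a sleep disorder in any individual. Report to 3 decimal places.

PS ≈ 0.803

p₁ = P(outcome | exposed) = 1454/1717 = 0.84683
p₀ = P(outcome | unexposed) = 133/598 = 0.22241
Under exogeneity and monotonicity, PS = (p₁ − p₀) / (1 − p₀).
PS = (0.84683 − 0.22241) / (1 − 0.22241) = 0.62442 / 0.77759 ≈ 0.8030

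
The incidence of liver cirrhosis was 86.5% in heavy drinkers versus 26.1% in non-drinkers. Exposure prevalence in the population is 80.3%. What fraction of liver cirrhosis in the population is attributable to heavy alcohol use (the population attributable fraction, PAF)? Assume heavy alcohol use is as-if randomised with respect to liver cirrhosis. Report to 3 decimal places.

p₁ = 0.865, p₀ = 0.261.
Overall risk P(Y=1) = π·p₁ + (1−π)·p₀ = 0.803×0.865 + 0.197×0.261 = 0.74601.
Under exogeneity, PAF = [P(Y=1) − p₀] / P(Y=1).
PAF = (0.74601 − 0.261) / 0.74601 ≈ 0.6501

PAF ≈ 0.650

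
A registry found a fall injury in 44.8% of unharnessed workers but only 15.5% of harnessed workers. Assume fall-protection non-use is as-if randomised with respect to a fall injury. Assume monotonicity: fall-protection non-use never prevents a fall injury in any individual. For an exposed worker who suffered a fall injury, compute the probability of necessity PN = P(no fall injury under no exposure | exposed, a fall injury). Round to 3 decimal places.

PN ≈ 0.654

p₁ = 0.448, p₀ = 0.155.
Under exogeneity and monotonicity, PN = (p₁ − p₀) / p₁.
PN = (0.448 − 0.155) / 0.448 = 0.293 / 0.448 ≈ 0.6540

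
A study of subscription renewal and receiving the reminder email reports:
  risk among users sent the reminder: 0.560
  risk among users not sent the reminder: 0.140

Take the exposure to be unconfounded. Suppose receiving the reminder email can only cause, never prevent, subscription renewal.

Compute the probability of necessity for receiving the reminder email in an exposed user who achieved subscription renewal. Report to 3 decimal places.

Let p₁ = 0.56, p₀ = 0.14.
Under exogeneity and monotonicity, PN = (p₁ − p₀) / p₁.
PN = (0.56 − 0.14) / 0.56 = 0.42 / 0.56 ≈ 0.7500

PN ≈ 0.750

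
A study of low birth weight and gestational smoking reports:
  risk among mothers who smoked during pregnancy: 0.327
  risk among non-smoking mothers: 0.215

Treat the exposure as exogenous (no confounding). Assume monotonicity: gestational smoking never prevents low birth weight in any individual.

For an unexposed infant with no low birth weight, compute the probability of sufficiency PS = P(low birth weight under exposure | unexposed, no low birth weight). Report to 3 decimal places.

Let p₁ = 0.327, p₀ = 0.215.
Under exogeneity and monotonicity, PS = (p₁ − p₀) / (1 − p₀).
PS = (0.327 − 0.215) / (1 − 0.215) = 0.112 / 0.785 ≈ 0.1427

PS ≈ 0.143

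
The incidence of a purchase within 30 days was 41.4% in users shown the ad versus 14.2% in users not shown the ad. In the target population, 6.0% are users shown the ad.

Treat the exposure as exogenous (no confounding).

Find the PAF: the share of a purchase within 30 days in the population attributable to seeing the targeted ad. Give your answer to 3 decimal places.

PAF ≈ 0.103

p₁ = 0.414, p₀ = 0.142.
Overall risk P(Y=1) = π·p₁ + (1−π)·p₀ = 0.06×0.414 + 0.94×0.142 = 0.15832.
Under exogeneity, PAF = [P(Y=1) − p₀] / P(Y=1).
PAF = (0.15832 − 0.142) / 0.15832 ≈ 0.1031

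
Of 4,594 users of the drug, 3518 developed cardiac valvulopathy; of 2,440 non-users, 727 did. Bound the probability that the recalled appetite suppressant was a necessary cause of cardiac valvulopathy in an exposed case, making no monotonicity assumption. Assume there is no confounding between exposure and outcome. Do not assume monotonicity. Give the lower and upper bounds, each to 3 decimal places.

p₁ = P(outcome | exposed) = 3518/4594 = 0.76578
p₀ = P(outcome | unexposed) = 727/2440 = 0.29795
Under exogeneity alone the bounds on PN are max{0,(p₁−p₀)/p₁} ≤ PN ≤ min{1,(1−p₀)/p₁}.
  lower = (p₁ − p₀)/p₁ = 0.46783 / 0.76578 ≈ 0.6109
  upper = min{1, (1 − p₀)/p₁} = 0.70205 / 0.76578 ≈ 0.9168

0.611 ≤ PN ≤ 0.917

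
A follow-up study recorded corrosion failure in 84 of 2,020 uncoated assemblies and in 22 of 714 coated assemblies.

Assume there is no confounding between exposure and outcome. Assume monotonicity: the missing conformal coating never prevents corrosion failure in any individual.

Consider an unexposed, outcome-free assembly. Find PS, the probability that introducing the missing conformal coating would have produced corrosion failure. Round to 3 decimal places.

PS ≈ 0.011

p₁ = P(outcome | exposed) = 84/2020 = 0.041584
p₀ = P(outcome | unexposed) = 22/714 = 0.030812
Under exogeneity and monotonicity, PS = (p₁ − p₀) / (1 − p₀).
PS = (0.041584 − 0.030812) / (1 − 0.030812) = 0.010772 / 0.96919 ≈ 0.0111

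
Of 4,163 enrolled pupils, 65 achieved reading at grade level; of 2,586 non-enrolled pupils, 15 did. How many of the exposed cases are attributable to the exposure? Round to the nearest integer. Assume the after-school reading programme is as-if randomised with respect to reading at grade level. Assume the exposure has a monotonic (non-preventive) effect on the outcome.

p₁ = P(outcome | exposed) = 65/4163 = 0.015614
p₀ = P(outcome | unexposed) = 15/2586 = 0.0058005
PN = (p₁ − p₀)/p₁ = (0.015614 − 0.0058005) / 0.015614 ≈ 0.62850.
Attributable cases ≈ PN × (exposed cases) = 0.62850 × 65 ≈ 40.85.

about 41 cases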